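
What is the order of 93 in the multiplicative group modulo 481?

36

By Lagrange's theorem, ord_481(93) divides φ(481) = φ(13·37) = (13−1)·(37−1) = 12·36 = 432 = 2^4 · 3^3.
Divisors of 432: 1, 2, 3, 4, 6, 8, 9, 12, 16, 18, 24, 27, 36, 48, 54, 72, 108, 144, 216, 432.
Evaluate successive powers at the divisors of 432:
93^1 ≡ 93 (mod 481)
93^2 ≡ 472 (mod 481)
93^3 ≡ 125 (mod 481)
93^4 ≡ 81 (mod 481)
93^6 ≡ 233 (mod 481)
93^8 ≡ 308 (mod 481)
93^9 ≡ 265 (mod 481)
93^12 ≡ 417 (mod 481)
93^16 ≡ 107 (mod 481)
93^18 ≡ 480 (mod 481)
93^24 ≡ 248 (mod 481)
93^27 ≡ 216 (mod 481)
93^36 ≡ 1 (mod 481) ✓
Hence ord(93) = 36.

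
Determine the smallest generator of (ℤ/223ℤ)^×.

φ(223) = 223 − 1 = 222 = 2 · 3 · 37.
Test candidates g = 2, 3, … against the prime factors q ∈ {2, 3, 37} of φ(223): g is a generator iff g^(222/q) ≢ 1 for every such q.
g = 2: 2^111 ≡ 1 — hits 1, so not a primitive root.
g = 3: 3^111 ≡ 222; 3^74 ≡ 183; 3^6 ≡ 60 — none is 1, so 3 is a primitive root.
The smallest primitive root modulo 223 is 3.

3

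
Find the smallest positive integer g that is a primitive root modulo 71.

φ(71) = 71 − 1 = 70 = 2 · 5 · 7.
g is a primitive root iff g^(70/q) ≢ 1 (mod 71) for each prime q ∈ {2, 5, 7}.
g = 2: 2^35 ≡ 1 — hits 1, so not a primitive root.
g = 3: 3^35 ≡ 1 — hits 1, so not a primitive root.
g = 4: 4^35 ≡ 1 — hits 1, so not a primitive root.
g = 5: 5^35 ≡ 1 — hits 1, so not a primitive root.
g = 6: 6^35 ≡ 1 — hits 1, so not a primitive root.
g = 7: 7^35 ≡ 70; 7^14 ≡ 54; 7^10 ≡ 45 — none is 1, so 7 is a primitive root.
The smallest primitive root modulo 71 is 7.

7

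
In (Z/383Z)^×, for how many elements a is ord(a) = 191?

190

φ(383) = 383 − 1 = 382 = 2 · 191.
Since (Z/383Z)^× is cyclic of order 382, the number of elements of order d is φ(d) when d | 382 and 0 otherwise.
191 | 382, and φ(191) = 191 − 1 = 190.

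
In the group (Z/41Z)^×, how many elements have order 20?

8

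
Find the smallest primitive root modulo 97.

φ(97) = 97 − 1 = 96 = 2^5 · 3.
Test candidates g = 2, 3, … against the prime factors q ∈ {2, 3} of φ(97): g is a generator iff g^(96/q) ≢ 1 for every such q.
g = 2: 2^48 ≡ 1 — hits 1, so not a primitive root.
g = 3: 3^48 ≡ 1 — hits 1, so not a primitive root.
g = 4: 4^48 ≡ 1 — hits 1, so not a primitive root.
g = 5: 5^48 ≡ 96; 5^32 ≡ 35 — none is 1, so 5 is a primitive root.
Hence the least primitive root of 97 is 5.

5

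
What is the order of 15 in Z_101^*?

By Lagrange's theorem, ord_101(15) divides φ(101) = 101 − 1 = 100 = 2^2 · 5^2.
Divisors of 100: 1, 2, 4, 5, 10, 20, 25, 50, 100.
Test each divisor d:
15^1 ≡ 15
15^2 ≡ 23
15^4 ≡ 24
15^5 ≡ 57
15^10 ≡ 17
15^20 ≡ 87
15^25 ≡ 10
15^50 ≡ 100
15^100 ≡ 1
So ord_101(15) = 100.

100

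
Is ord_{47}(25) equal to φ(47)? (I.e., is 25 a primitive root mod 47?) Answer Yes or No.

φ(47) = 47 − 1 = 46 = 2 · 23.
An element g generates (Z/47Z)^× iff g^(46/q) ≢ 1 (mod 47) for each prime q ∈ {2, 23}.
25^23 ≡ 1 (mod 47)  [q = 2: ≡ 1 ✗]
25^2 ≡ 14 (mod 47)  [q = 23: ≢ 1 ✓]
Since 25^23 ≡ 1, the order of 25 divides 23 < 46, so 25 is not a primitive root.

No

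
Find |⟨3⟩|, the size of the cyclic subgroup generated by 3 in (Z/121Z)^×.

By Lagrange's theorem, ord_121(3) divides φ(121) = φ(11^2) = 11·(11−1) = 110 = 2 · 5 · 11.
Divisors of 110: 1, 2, 5, 10, 11, 22, 55, 110.
Compute 3^d (mod 121) for the divisors d until we hit 1:
3^1 ≡ 3 (mod 121)
3^2 ≡ 9 (mod 121)
3^5 ≡ 1 (mod 121) ✓
Hence ord(3) = 5.

5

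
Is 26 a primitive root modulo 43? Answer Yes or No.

φ(43) = 43 − 1 = 42 = 2 · 3 · 7.
An element g generates (Z/43Z)^× iff g^(42/q) ≢ 1 (mod 43) for each prime q ∈ {2, 3, 7}.
26^21 ≡ 42 (mod 43)  [q = 2: ≢ 1 ✓]
26^14 ≡ 6 (mod 43)  [q = 3: ≢ 1 ✓]
26^6 ≡ 35 (mod 43)  [q = 7: ≢ 1 ✓]
None equal 1, so ord_43(26) = 42: 26 is a primitive root.

Yes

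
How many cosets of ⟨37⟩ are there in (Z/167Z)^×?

1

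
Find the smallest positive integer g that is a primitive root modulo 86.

3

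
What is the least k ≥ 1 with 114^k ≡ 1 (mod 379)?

ord(114) | φ(379) = 379 − 1 = 378 = 2 · 3^3 · 7.
Divisors of 378: 1, 2, 3, 6, 7, 9, 14, 18, 21, 27, 42, 54, 63, 126, 189, 378.
Compute 114^d (mod 379) for the divisors d until we hit 1:
114^1 ≡ 114 (mod 379)
114^2 ≡ 110 (mod 379)
114^3 ≡ 33 (mod 379)
114^6 ≡ 331 (mod 379)
114^7 ≡ 213 (mod 379)
114^9 ≡ 311 (mod 379)
114^14 ≡ 268 (mod 379)
114^18 ≡ 76 (mod 379)
114^21 ≡ 234 (mod 379)
114^27 ≡ 138 (mod 379)
114^42 ≡ 180 (mod 379)
114^54 ≡ 94 (mod 379)
114^63 ≡ 51 (mod 379)
114^126 ≡ 327 (mod 379)
114^189 ≡ 1 (mod 379) ✓
So ord_379(114) = 189.

189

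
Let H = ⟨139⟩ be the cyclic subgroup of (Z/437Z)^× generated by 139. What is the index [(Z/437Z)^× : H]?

By Lagrange's theorem, ord_437(139) divides φ(437) = φ(19·23) = (19−1)·(23−1) = 18·22 = 396 = 2^2 · 3^2 · 11.
Divisors of 396: 1, 2, 3, 4, 6, 9, 11, 12, 18, 22, 33, 36, 44, 66, 99, 132, 198, 396.
Compute 139^d (mod 437) for the divisors d until we hit 1:
139^1 ≡ 139 (mod 437)
139^2 ≡ 93 (mod 437)
139^3 ≡ 254 (mod 437)
139^4 ≡ 346 (mod 437)
139^6 ≡ 277 (mod 437)
139^9 ≡ 1 (mod 437) ✓
The order of 139 is 9, so the subgroup it generates has 9 elements.
Index = |(Z/437Z)^×| / |⟨139⟩| = 396 / 9 = 44.

44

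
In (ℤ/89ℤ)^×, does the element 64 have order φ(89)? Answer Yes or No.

No

φ(89) = 89 − 1 = 88 = 2^3 · 11.
Test 64^(88/q) mod 89 for each prime factor q of 88:
64^44 ≡ 1 (mod 89)  [q = 2: ≡ 1 ✗]
64^8 ≡ 16 (mod 89)  [q = 11: ≢ 1 ✓]
64^44 ≡ 1 shows ord(64) | 44, strictly less than φ(89); not a primitive root.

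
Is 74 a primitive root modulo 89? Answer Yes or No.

φ(89) = 89 − 1 = 88 = 2^3 · 11.
An element g generates (Z/89Z)^× iff g^(88/q) ≢ 1 (mod 89) for each prime q ∈ {2, 11}.
74^44 ≡ 88 (mod 89)  [q = 2: ≢ 1 ✓]
74^8 ≡ 78 (mod 89)  [q = 11: ≢ 1 ✓]
Every test exponent gives a nontrivial residue, hence 74 generates the full group.

Yes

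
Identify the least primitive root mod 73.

5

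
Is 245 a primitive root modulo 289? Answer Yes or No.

Yes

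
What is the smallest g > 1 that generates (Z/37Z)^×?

2

φ(37) = 37 − 1 = 36 = 2^2 · 3^2.
g is a primitive root iff g^(36/q) ≢ 1 (mod 37) for each prime q ∈ {2, 3}.
g = 2: 2^18 ≡ 36; 2^12 ≡ 26 — none is 1, so 2 is a primitive root.
So 2 is the smallest generator of (Z/37Z)^×.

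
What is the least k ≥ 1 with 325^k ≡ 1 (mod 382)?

95

ord(325) | φ(382) = φ(2)·φ(191) = 1·190 = 190 = 2 · 5 · 19.
Divisors of 190: 1, 2, 5, 10, 19, 38, 95, 190.
Evaluate successive powers at the divisors of 190:
325^1 ≡ 325 (mod 382)
325^2 ≡ 193 (mod 382)
325^5 ≡ 345 (mod 382)
325^10 ≡ 223 (mod 382)
325^19 ≡ 39 (mod 382)
325^38 ≡ 375 (mod 382)
325^95 ≡ 1 (mod 382) ✓
So ord_382(325) = 95.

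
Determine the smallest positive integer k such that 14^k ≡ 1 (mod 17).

The order of 14 must divide φ(17) = 17 − 1 = 16 = 2^4.
Divisors of 16: 1, 2, 4, 8, 16.
Evaluate successive powers at the divisors of 16:
14^1 ≡ 14
14^2 ≡ 9
14^4 ≡ 13
14^8 ≡ 16
14^16 ≡ 1
So ord_17(14) = 16.

16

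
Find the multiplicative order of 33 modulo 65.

12

ord(33) | φ(65) = φ(5·13) = (5−1)·(13−1) = 4·12 = 48 = 2^4 · 3.
Divisors of 48: 1, 2, 3, 4, 6, 8, 12, 16, 24, 48.
Evaluate successive powers at the divisors of 48:
33^1 ≡ 33 (mod 65)
33^2 ≡ 49 (mod 65)
33^3 ≡ 57 (mod 65)
33^4 ≡ 61 (mod 65)
33^6 ≡ 64 (mod 65)
33^8 ≡ 16 (mod 65)
33^12 ≡ 1 (mod 65) ✓
Hence ord(33) = 12.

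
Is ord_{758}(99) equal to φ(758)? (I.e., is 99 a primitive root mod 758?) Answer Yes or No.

Yes

φ(758) = φ(2)·φ(379) = 1·378 = 378 = 2 · 3^3 · 7.
An element g generates (Z/758Z)^× iff g^(378/q) ≢ 1 (mod 758) for each prime q ∈ {2, 3, 7}.
99^189 ≡ 757 (mod 758)  [q = 2: ≢ 1 ✓]
99^126 ≡ 51 (mod 758)  [q = 3: ≢ 1 ✓]
99^54 ≡ 125 (mod 758)  [q = 7: ≢ 1 ✓]
None equal 1, so ord_758(99) = 378: 99 is a primitive root.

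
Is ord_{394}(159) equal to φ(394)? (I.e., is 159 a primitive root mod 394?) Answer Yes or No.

φ(394) = φ(2)·φ(197) = 1·196 = 196 = 2^2 · 7^2.
It suffices to check that the order of 159 is not a proper divisor of 196: compute 159^(196/q) for q ∈ {2, 7}.
159^98 ≡ 393 (mod 394)  [q = 2: ≢ 1 ✓]
159^28 ≡ 301 (mod 394)  [q = 7: ≢ 1 ✓]
None equal 1, so ord_394(159) = 196: 159 is a primitive root.

Yes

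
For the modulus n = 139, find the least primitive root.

2

φ(139) = 139 − 1 = 138 = 2 · 3 · 23.
g is a primitive root iff g^(138/q) ≢ 1 (mod 139) for each prime q ∈ {2, 3, 23}.
g = 2: 2^69 ≡ 138; 2^46 ≡ 96; 2^6 ≡ 64 — none is 1, so 2 is a primitive root.
So 2 is the smallest generator of (Z/139Z)^×.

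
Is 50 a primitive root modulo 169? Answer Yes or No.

Yes

φ(169) = φ(13^2) = 13·(13−1) = 156 = 2^2 · 3 · 13.
It suffices to check that the order of 50 is not a proper divisor of 156: compute 50^(156/q) for q ∈ {2, 3, 13}.
50^78 ≡ 168 (mod 169)  [q = 2: ≢ 1 ✓]
50^52 ≡ 146 (mod 169)  [q = 3: ≢ 1 ✓]
50^12 ≡ 66 (mod 169)  [q = 13: ≢ 1 ✓]
Every test exponent gives a nontrivial residue, hence 50 generates the full group.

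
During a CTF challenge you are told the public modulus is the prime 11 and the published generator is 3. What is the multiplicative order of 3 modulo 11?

The order of 3 must divide φ(11) = 11 − 1 = 10 = 2 · 5.
Divisors of 10: 1, 2, 5, 10.
Evaluate successive powers at the divisors of 10:
3^1 ≡ 3 (mod 11)
3^2 ≡ 9 (mod 11)
3^5 ≡ 1 (mod 11) ✓
So ord_11(3) = 5.

5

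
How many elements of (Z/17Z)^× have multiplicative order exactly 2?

1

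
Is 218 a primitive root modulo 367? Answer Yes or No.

Yes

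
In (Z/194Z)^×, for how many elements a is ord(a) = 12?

4

φ(194) = φ(2)·φ(97) = 1·96 = 96 = 2^5 · 3.
In a cyclic group of order 96, there are φ(d) elements of order d for each divisor d of 96, and zero for non-divisors.
12 = 2^2 · 3 divides 96, and φ(12) = 4.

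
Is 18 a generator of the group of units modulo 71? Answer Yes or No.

No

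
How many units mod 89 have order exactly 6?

0

φ(89) = 89 − 1 = 88 = 2^3 · 11.
In a cyclic group of order 88, there are φ(d) elements of order d for each divisor d of 88, and zero for non-divisors.
6 does not divide 88, so no element of (Z/89Z)^× has order 6.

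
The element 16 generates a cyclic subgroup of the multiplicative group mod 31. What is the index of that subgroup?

6

ord(16) | φ(31) = 31 − 1 = 30 = 2 · 3 · 5.
Divisors of 30: 1, 2, 3, 5, 6, 10, 15, 30.
Check 16^d mod 31 for each divisor in increasing order:
16^1 ≡ 16 (mod 31)
16^2 ≡ 8 (mod 31)
16^3 ≡ 4 (mod 31)
16^5 ≡ 1 (mod 31) ✓
So ord_31(16) = 5, hence |⟨16⟩| = 5.
Index = |(Z/31Z)^×| / |⟨16⟩| = 30 / 5 = 6.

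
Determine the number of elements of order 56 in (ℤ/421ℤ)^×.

0

φ(421) = 421 − 1 = 420 = 2^2 · 3 · 5 · 7.
In a cyclic group of order 420, there are φ(d) elements of order d for each divisor d of 420, and zero for non-divisors.
Here 420 is not a multiple of 56, so there are no elements of order 56.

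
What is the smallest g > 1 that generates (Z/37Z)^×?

2

φ(37) = 37 − 1 = 36 = 2^2 · 3^2.
g is a primitive root iff g^(36/q) ≢ 1 (mod 37) for each prime q ∈ {2, 3}.
g = 2: 2^18 ≡ 36; 2^12 ≡ 26 — none is 1, so 2 is a primitive root.
The smallest primitive root modulo 37 is 2.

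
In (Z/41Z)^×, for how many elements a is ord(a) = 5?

4

φ(41) = 41 − 1 = 40 = 2^3 · 5.
In a cyclic group of order 40, there are φ(d) elements of order d for each divisor d of 40, and zero for non-divisors.
5 | 40, and φ(5) = 5 − 1 = 4.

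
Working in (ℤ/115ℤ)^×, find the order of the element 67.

44

ord(67) | φ(115) = φ(5·23) = (5−1)·(23−1) = 4·22 = 88 = 2^3 · 11.
Divisors of 88: 1, 2, 4, 8, 11, 22, 44, 88.
Evaluate successive powers at the divisors of 88:
67^1 ≡ 67
67^2 ≡ 4
67^4 ≡ 16
67^8 ≡ 26
67^11 ≡ 68
67^22 ≡ 24
67^44 ≡ 1
The smallest such exponent is 44, so the order of 67 is 44.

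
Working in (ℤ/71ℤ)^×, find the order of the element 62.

70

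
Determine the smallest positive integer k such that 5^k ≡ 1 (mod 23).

22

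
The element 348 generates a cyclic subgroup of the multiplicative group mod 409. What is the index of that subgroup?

3

ord(348) | φ(409) = 409 − 1 = 408 = 2^3 · 3 · 17.
Divisors of 408: 1, 2, 3, 4, 6, 8, 12, 17, 24, 34, 51, 68, 102, 136, 204, 408.
Compute 348^d (mod 409) for the divisors d until we hit 1:
348^1 ≡ 348 (mod 409)
348^2 ≡ 40 (mod 409)
348^3 ≡ 14 (mod 409)
348^4 ≡ 373 (mod 409)
348^6 ≡ 196 (mod 409)
348^8 ≡ 69 (mod 409)
348^12 ≡ 379 (mod 409)
348^17 ≡ 378 (mod 409)
348^24 ≡ 82 (mod 409)
348^34 ≡ 143 (mod 409)
348^51 ≡ 66 (mod 409)
348^68 ≡ 408 (mod 409)
348^102 ≡ 266 (mod 409)
348^136 ≡ 1 (mod 409) ✓
So ord_409(348) = 136, hence |⟨348⟩| = 136.
Index = |(Z/409Z)^×| / |⟨348⟩| = 408 / 136 = 3.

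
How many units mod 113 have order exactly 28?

φ(113) = 113 − 1 = 112 = 2^4 · 7.
Since (Z/113Z)^× is cyclic of order 112, the number of elements of order d is φ(d) when d | 112 and 0 otherwise.
28 = 2^2 · 7 divides 112, and φ(28) = 12.

12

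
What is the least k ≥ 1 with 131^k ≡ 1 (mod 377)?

28

The order of 131 must divide φ(377) = φ(13·29) = (13−1)·(29−1) = 12·28 = 336 = 2^4 · 3 · 7.
Divisors of 336: 1, 2, 3, 4, 6, 7, 8, 12, 14, 16, 21, 24, 28, 42, 48, 56, 84, 112, 168, 336.
Compute 131^d (mod 377) for the divisors d until we hit 1:
131^1 ≡ 131 (mod 377)
131^2 ≡ 196 (mod 377)
131^3 ≡ 40 (mod 377)
131^4 ≡ 339 (mod 377)
131^6 ≡ 92 (mod 377)
131^7 ≡ 365 (mod 377)
131^8 ≡ 313 (mod 377)
131^12 ≡ 170 (mod 377)
131^14 ≡ 144 (mod 377)
131^16 ≡ 326 (mod 377)
131^21 ≡ 157 (mod 377)
131^24 ≡ 248 (mod 377)
131^28 ≡ 1 (mod 377) ✓
Therefore the multiplicative order of 131 modulo 377 is 28.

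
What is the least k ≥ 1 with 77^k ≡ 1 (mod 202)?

The order of 77 must divide φ(202) = φ(2)·φ(101) = 1·100 = 100 = 2^2 · 5^2.
Divisors of 100: 1, 2, 4, 5, 10, 20, 25, 50, 100.
Test each divisor d:
77^1 ≡ 77 (mod 202)
77^2 ≡ 71 (mod 202)
77^4 ≡ 193 (mod 202)
77^5 ≡ 115 (mod 202)
77^10 ≡ 95 (mod 202)
77^20 ≡ 137 (mod 202)
77^25 ≡ 201 (mod 202)
77^50 ≡ 1 (mod 202) ✓
Hence ord(77) = 50.

50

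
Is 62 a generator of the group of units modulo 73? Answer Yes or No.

Yes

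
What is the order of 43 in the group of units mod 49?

7

Since 43 ∈ (Z/49Z)^×, its order divides φ(49) = φ(7^2) = 7·(7−1) = 42 = 2 · 3 · 7.
Divisors of 42: 1, 2, 3, 6, 7, 14, 21, 42.
Check 43^d mod 49 for each divisor in increasing order:
43^1 ≡ 43 (mod 49)
43^2 ≡ 36 (mod 49)
43^3 ≡ 29 (mod 49)
43^6 ≡ 8 (mod 49)
43^7 ≡ 1 (mod 49) ✓
Therefore the multiplicative order of 43 modulo 49 is 7.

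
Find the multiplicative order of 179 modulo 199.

The order of 179 must divide φ(199) = 199 − 1 = 198 = 2 · 3^2 · 11.
Divisors of 198: 1, 2, 3, 6, 9, 11, 18, 22, 33, 66, 99, 198.
Compute 179^d (mod 199) for the divisors d until we hit 1:
179^1 ≡ 179
179^2 ≡ 2
179^3 ≡ 159
179^6 ≡ 8
179^9 ≡ 78
179^11 ≡ 156
179^18 ≡ 114
179^22 ≡ 58
179^33 ≡ 93
179^66 ≡ 92
179^99 ≡ 198
179^198 ≡ 1
Hence ord(179) = 198.

198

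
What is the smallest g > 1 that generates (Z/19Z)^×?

2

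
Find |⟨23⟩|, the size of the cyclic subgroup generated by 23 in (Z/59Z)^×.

58

The order of 23 must divide φ(59) = 59 − 1 = 58 = 2 · 29.
Divisors of 58: 1, 2, 29, 58.
Compute 23^d (mod 59) for the divisors d until we hit 1:
23^1 ≡ 23
23^2 ≡ 57
23^29 ≡ 58
23^58 ≡ 1
The smallest such exponent is 58, so the order of 23 is 58.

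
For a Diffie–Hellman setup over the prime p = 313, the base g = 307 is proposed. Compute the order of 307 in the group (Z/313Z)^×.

ord(307) | φ(313) = 313 − 1 = 312 = 2^3 · 3 · 13.
Divisors of 312: 1, 2, 3, 4, 6, 8, 12, 13, 24, 26, 39, 52, 78, 104, 156, 312.
Check 307^d mod 313 for each divisor in increasing order:
307^1 ≡ 307 (mod 313)
307^2 ≡ 36 (mod 313)
307^3 ≡ 97 (mod 313)
307^4 ≡ 44 (mod 313)
307^6 ≡ 19 (mod 313)
307^8 ≡ 58 (mod 313)
307^12 ≡ 48 (mod 313)
307^13 ≡ 25 (mod 313)
307^24 ≡ 113 (mod 313)
307^26 ≡ 312 (mod 313)
307^39 ≡ 288 (mod 313)
307^52 ≡ 1 (mod 313) ✓
Hence ord(307) = 52.

52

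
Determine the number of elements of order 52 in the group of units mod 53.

φ(53) = 53 − 1 = 52 = 2^2 · 13.
In a cyclic group of order 52, there are φ(d) elements of order d for each divisor d of 52, and zero for non-divisors.
52 = 2^2 · 13 divides 52, and φ(52) = 24.

24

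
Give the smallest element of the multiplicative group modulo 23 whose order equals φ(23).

5

φ(23) = 23 − 1 = 22 = 2 · 11.
g is a primitive root iff g^(22/q) ≢ 1 (mod 23) for each prime q ∈ {2, 11}.
g = 2: 2^11 ≡ 1 — hits 1, so not a primitive root.
g = 3: 3^11 ≡ 1 — hits 1, so not a primitive root.
g = 4: 4^11 ≡ 1 — hits 1, so not a primitive root.
g = 5: 5^11 ≡ 22; 5^2 ≡ 2 — none is 1, so 5 is a primitive root.
Hence the least primitive root of 23 is 5.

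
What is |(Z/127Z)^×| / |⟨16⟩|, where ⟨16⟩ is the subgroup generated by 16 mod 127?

ord(16) | φ(127) = 127 − 1 = 126 = 2 · 3^2 · 7.
Divisors of 126: 1, 2, 3, 6, 7, 9, 14, 18, 21, 42, 63, 126.
Evaluate successive powers at the divisors of 126:
16^1 ≡ 16
16^2 ≡ 2
16^3 ≡ 32
16^6 ≡ 8
16^7 ≡ 1
Thus |⟨16⟩| = ord(16) = 7.
[(Z/127Z)^× : ⟨16⟩] = 126/7 = 18.

18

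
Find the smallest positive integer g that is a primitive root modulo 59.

φ(59) = 59 − 1 = 58 = 2 · 29.
Test candidates g = 2, 3, … against the prime factors q ∈ {2, 29} of φ(59): g is a generator iff g^(58/q) ≢ 1 for every such q.
g = 2: 2^29 ≡ 58; 2^2 ≡ 4 — none is 1, so 2 is a primitive root.
The smallest primitive root modulo 59 is 2.

2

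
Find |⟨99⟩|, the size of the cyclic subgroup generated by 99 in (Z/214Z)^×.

53

The order of 99 must divide φ(214) = φ(2)·φ(107) = 1·106 = 106 = 2 · 53.
Divisors of 106: 1, 2, 53, 106.
Evaluate successive powers at the divisors of 106:
99^1 ≡ 99
99^2 ≡ 171
99^53 ≡ 1
Hence ord(99) = 53.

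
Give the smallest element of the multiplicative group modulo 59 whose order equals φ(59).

2

φ(59) = 59 − 1 = 58 = 2 · 29.
Test candidates g = 2, 3, … against the prime factors q ∈ {2, 29} of φ(59): g is a generator iff g^(58/q) ≢ 1 for every such q.
g = 2: 2^29 ≡ 58; 2^2 ≡ 4 — none is 1, so 2 is a primitive root.
The smallest primitive root modulo 59 is 2.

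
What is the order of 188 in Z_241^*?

120

ord(188) | φ(241) = 241 − 1 = 240 = 2^4 · 3 · 5.
Divisors of 240: 1, 2, 3, 4, 5, 6, 8, 10, 12, 15, 16, 20, 24, 30, 40, 48, 60, 80, 120, 240.
Check 188^d mod 241 for each divisor in increasing order:
188^1 ≡ 188 (mod 241)
188^2 ≡ 158 (mod 241)
188^3 ≡ 61 (mod 241)
188^4 ≡ 141 (mod 241)
188^5 ≡ 239 (mod 241)
188^6 ≡ 106 (mod 241)
188^8 ≡ 119 (mod 241)
188^10 ≡ 4 (mod 241)
188^12 ≡ 150 (mod 241)
188^15 ≡ 233 (mod 241)
188^16 ≡ 183 (mod 241)
188^20 ≡ 16 (mod 241)
188^24 ≡ 87 (mod 241)
188^30 ≡ 64 (mod 241)
188^40 ≡ 15 (mod 241)
188^48 ≡ 98 (mod 241)
188^60 ≡ 240 (mod 241)
188^80 ≡ 225 (mod 241)
188^120 ≡ 1 (mod 241) ✓
The smallest such exponent is 120, so the order of 188 is 120.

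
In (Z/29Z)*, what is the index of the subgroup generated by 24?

4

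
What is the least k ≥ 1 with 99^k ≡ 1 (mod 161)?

Since 99 ∈ (Z/161Z)^×, its order divides φ(161) = φ(7·23) = (7−1)·(23−1) = 6·22 = 132 = 2^2 · 3 · 11.
Divisors of 132: 1, 2, 3, 4, 6, 11, 12, 22, 33, 44, 66, 132.
Test each divisor d:
99^1 ≡ 99 (mod 161)
99^2 ≡ 141 (mod 161)
99^3 ≡ 113 (mod 161)
99^4 ≡ 78 (mod 161)
99^6 ≡ 50 (mod 161)
99^11 ≡ 22 (mod 161)
99^12 ≡ 85 (mod 161)
99^22 ≡ 1 (mod 161) ✓
Therefore the multiplicative order of 99 modulo 161 is 22.

22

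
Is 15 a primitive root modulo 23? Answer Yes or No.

φ(23) = 23 − 1 = 22 = 2 · 11.
15 is a primitive root mod 23 iff 15^(φ(23)/q) ≢ 1 for every prime q | φ(23), i.e. q ∈ {2, 11}.
15^11 ≡ 22 (mod 23)  [q = 2: ≢ 1 ✓]
15^2 ≡ 18 (mod 23)  [q = 11: ≢ 1 ✓]
None equal 1, so ord_23(15) = 22: 15 is a primitive root.

Yes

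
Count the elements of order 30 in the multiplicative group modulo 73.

φ(73) = 73 − 1 = 72 = 2^3 · 3^2.
In a cyclic group of order 72, there are φ(d) elements of order d for each divisor d of 72, and zero for non-divisors.
Since 30 ∤ 72, the count is 0.

0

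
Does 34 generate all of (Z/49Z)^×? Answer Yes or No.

φ(49) = φ(7^2) = 7·(7−1) = 42 = 2 · 3 · 7.
An element g generates (Z/49Z)^× iff g^(42/q) ≢ 1 (mod 49) for each prime q ∈ {2, 3, 7}.
34^21 ≡ 48 (mod 49)  [q = 2: ≢ 1 ✓]
34^14 ≡ 1 (mod 49)  [q = 3: ≡ 1 ✗]
34^6 ≡ 36 (mod 49)  [q = 7: ≢ 1 ✓]
Since 34^14 ≡ 1, the order of 34 divides 14 < 42, so 34 is not a primitive root.

No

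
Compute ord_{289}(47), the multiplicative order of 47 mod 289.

68

ord(47) | φ(289) = φ(17^2) = 17·(17−1) = 272 = 2^4 · 17.
Divisors of 272: 1, 2, 4, 8, 16, 17, 34, 68, 136, 272.
Compute 47^d (mod 289) for the divisors d until we hit 1:
47^1 ≡ 47
47^2 ≡ 186
47^4 ≡ 205
47^8 ≡ 120
47^16 ≡ 239
47^17 ≡ 251
47^34 ≡ 288
47^68 ≡ 1
So ord_289(47) = 68.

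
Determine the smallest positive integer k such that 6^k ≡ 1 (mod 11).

10

By Lagrange's theorem, ord_11(6) divides φ(11) = 11 − 1 = 10 = 2 · 5.
Divisors of 10: 1, 2, 5, 10.
Evaluate successive powers at the divisors of 10:
6^1 ≡ 6 (mod 11)
6^2 ≡ 3 (mod 11)
6^5 ≡ 10 (mod 11)
6^10 ≡ 1 (mod 11) ✓
Hence ord(6) = 10.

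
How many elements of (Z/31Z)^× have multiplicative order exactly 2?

φ(31) = 31 − 1 = 30 = 2 · 3 · 5.
Since (Z/31Z)^× is cyclic of order 30, the number of elements of order d is φ(d) when d | 30 and 0 otherwise.
2 | 30, and φ(2) = 2 − 1 = 1.

1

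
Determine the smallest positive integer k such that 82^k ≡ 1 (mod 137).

The order of 82 must divide φ(137) = 137 − 1 = 136 = 2^3 · 17.
Divisors of 136: 1, 2, 4, 8, 17, 34, 68, 136.
Compute 82^d (mod 137) for the divisors d until we hit 1:
82^1 ≡ 82 (mod 137)
82^2 ≡ 11 (mod 137)
82^4 ≡ 121 (mod 137)
82^8 ≡ 119 (mod 137)
82^17 ≡ 127 (mod 137)
82^34 ≡ 100 (mod 137)
82^68 ≡ 136 (mod 137)
82^136 ≡ 1 (mod 137) ✓
The smallest such exponent is 136, so the order of 82 is 136.

136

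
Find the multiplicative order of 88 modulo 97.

ord(88) | φ(97) = 97 − 1 = 96 = 2^5 · 3.
Divisors of 96: 1, 2, 3, 4, 6, 8, 12, 16, 24, 32, 48, 96.
Check 88^d mod 97 for each divisor in increasing order:
88^1 ≡ 88 (mod 97)
88^2 ≡ 81 (mod 97)
88^3 ≡ 47 (mod 97)
88^4 ≡ 62 (mod 97)
88^6 ≡ 75 (mod 97)
88^8 ≡ 61 (mod 97)
88^12 ≡ 96 (mod 97)
88^16 ≡ 35 (mod 97)
88^24 ≡ 1 (mod 97) ✓
Hence ord(88) = 24.

24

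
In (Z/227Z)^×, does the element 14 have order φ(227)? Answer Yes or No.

Yes

φ(227) = 227 − 1 = 226 = 2 · 113.
Test 14^(226/q) mod 227 for each prime factor q of 226:
14^113 ≡ 226 (mod 227)  [q = 2: ≢ 1 ✓]
14^2 ≡ 196 (mod 227)  [q = 113: ≢ 1 ✓]
All checks pass, so 14 has order 226 and is a primitive root modulo 227.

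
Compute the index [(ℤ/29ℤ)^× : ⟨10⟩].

1

By Lagrange's theorem, ord_29(10) divides φ(29) = 29 − 1 = 28 = 2^2 · 7.
Divisors of 28: 1, 2, 4, 7, 14, 28.
Test each divisor d:
10^1 ≡ 10 (mod 29)
10^2 ≡ 13 (mod 29)
10^4 ≡ 24 (mod 29)
10^7 ≡ 17 (mod 29)
10^14 ≡ 28 (mod 29)
10^28 ≡ 1 (mod 29) ✓
So ord_29(10) = 28, hence |⟨10⟩| = 28.
Index = |(Z/29Z)^×| / |⟨10⟩| = 28 / 28 = 1.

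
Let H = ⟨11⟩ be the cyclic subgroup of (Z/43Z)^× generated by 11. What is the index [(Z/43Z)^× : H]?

ord(11) | φ(43) = 43 − 1 = 42 = 2 · 3 · 7.
Divisors of 42: 1, 2, 3, 6, 7, 14, 21, 42.
Compute 11^d (mod 43) for the divisors d until we hit 1:
11^1 ≡ 11
11^2 ≡ 35
11^3 ≡ 41
11^6 ≡ 4
11^7 ≡ 1
So ord_43(11) = 7, hence |⟨11⟩| = 7.
[(Z/43Z)^× : ⟨11⟩] = 42/7 = 6.

6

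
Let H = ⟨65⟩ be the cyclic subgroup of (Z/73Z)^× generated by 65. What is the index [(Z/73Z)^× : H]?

12

The order of 65 must divide φ(73) = 73 − 1 = 72 = 2^3 · 3^2.
Divisors of 72: 1, 2, 3, 4, 6, 8, 9, 12, 18, 24, 36, 72.
Test each divisor d:
65^1 ≡ 65 (mod 73)
65^2 ≡ 64 (mod 73)
65^3 ≡ 72 (mod 73)
65^4 ≡ 8 (mod 73)
65^6 ≡ 1 (mod 73) ✓
The order of 65 is 6, so the subgroup it generates has 6 elements.
Index = |(Z/73Z)^×| / |⟨65⟩| = 72 / 6 = 12.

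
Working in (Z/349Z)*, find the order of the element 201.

174

By Lagrange's theorem, ord_349(201) divides φ(349) = 349 − 1 = 348 = 2^2 · 3 · 29.
Divisors of 348: 1, 2, 3, 4, 6, 12, 29, 58, 87, 116, 174, 348.
Check 201^d mod 349 for each divisor in increasing order:
201^1 ≡ 201
201^2 ≡ 266
201^3 ≡ 69
201^4 ≡ 258
201^6 ≡ 224
201^12 ≡ 269
201^29 ≡ 227
201^58 ≡ 226
201^87 ≡ 348
201^116 ≡ 122
201^174 ≡ 1
The smallest such exponent is 174, so the order of 201 is 174.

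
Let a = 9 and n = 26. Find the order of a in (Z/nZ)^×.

3

ord(9) | φ(26) = φ(2)·φ(13) = 1·12 = 12 = 2^2 · 3.
Divisors of 12: 1, 2, 3, 4, 6, 12.
Evaluate successive powers at the divisors of 12:
9^1 ≡ 9 (mod 26)
9^2 ≡ 3 (mod 26)
9^3 ≡ 1 (mod 26) ✓
So ord_26(9) = 3.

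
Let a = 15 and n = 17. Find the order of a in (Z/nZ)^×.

8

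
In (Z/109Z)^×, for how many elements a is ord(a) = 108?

36

φ(109) = 109 − 1 = 108 = 2^2 · 3^3.
In a cyclic group of order 108, there are φ(d) elements of order d for each divisor d of 108, and zero for non-divisors.
108 = 2^2 · 3^3 divides 108, and φ(108) = 36.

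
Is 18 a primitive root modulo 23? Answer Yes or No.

φ(23) = 23 − 1 = 22 = 2 · 11.
It suffices to check that the order of 18 is not a proper divisor of 22: compute 18^(22/q) for q ∈ {2, 11}.
18^11 ≡ 1 (mod 23)  [q = 2: ≡ 1 ✗]
18^2 ≡ 2 (mod 23)  [q = 11: ≢ 1 ✓]
18^11 ≡ 1 shows ord(18) | 11, strictly less than φ(23); not a primitive root.

No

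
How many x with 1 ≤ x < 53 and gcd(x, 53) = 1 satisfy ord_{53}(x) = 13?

12

φ(53) = 53 − 1 = 52 = 2^2 · 13.
(Z/53Z)^× is cyclic (|G| = 52); a cyclic group of order m has exactly φ(d) elements of each order d | m, and none otherwise.
13 | 52, and φ(13) = 13 − 1 = 12.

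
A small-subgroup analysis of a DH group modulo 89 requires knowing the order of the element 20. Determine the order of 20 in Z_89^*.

44

ord(20) | φ(89) = 89 − 1 = 88 = 2^3 · 11.
Divisors of 88: 1, 2, 4, 8, 11, 22, 44, 88.
Test each divisor d:
20^1 ≡ 20 (mod 89)
20^2 ≡ 44 (mod 89)
20^4 ≡ 67 (mod 89)
20^8 ≡ 39 (mod 89)
20^11 ≡ 55 (mod 89)
20^22 ≡ 88 (mod 89)
20^44 ≡ 1 (mod 89) ✓
Hence ord(20) = 44.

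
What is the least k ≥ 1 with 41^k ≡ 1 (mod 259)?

18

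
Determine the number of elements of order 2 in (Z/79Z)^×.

φ(79) = 79 − 1 = 78 = 2 · 3 · 13.
(Z/79Z)^× is cyclic (|G| = 78); a cyclic group of order m has exactly φ(d) elements of each order d | m, and none otherwise.
2 | 78, and φ(2) = 2 − 1 = 1.

1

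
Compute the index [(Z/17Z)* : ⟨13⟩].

The order of 13 must divide φ(17) = 17 − 1 = 16 = 2^4.
Divisors of 16: 1, 2, 4, 8, 16.
Compute 13^d (mod 17) for the divisors d until we hit 1:
13^1 ≡ 13 (mod 17)
13^2 ≡ 16 (mod 17)
13^4 ≡ 1 (mod 17) ✓
So ord_17(13) = 4, hence |⟨13⟩| = 4.
Index = |(Z/17Z)^×| / |⟨13⟩| = 16 / 4 = 4.

4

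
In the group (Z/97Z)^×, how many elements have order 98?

0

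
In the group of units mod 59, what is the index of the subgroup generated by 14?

1

ord(14) | φ(59) = 59 − 1 = 58 = 2 · 29.
Divisors of 58: 1, 2, 29, 58.
Evaluate successive powers at the divisors of 58:
14^1 ≡ 14 (mod 59)
14^2 ≡ 19 (mod 59)
14^29 ≡ 58 (mod 59)
14^58 ≡ 1 (mod 59) ✓
So ord_59(14) = 58, hence |⟨14⟩| = 58.
The index is φ(59) / ord(14) = 58 / 58 = 1.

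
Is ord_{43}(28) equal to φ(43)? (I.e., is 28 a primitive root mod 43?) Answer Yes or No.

Yes

φ(43) = 43 − 1 = 42 = 2 · 3 · 7.
28 is a primitive root mod 43 iff 28^(φ(43)/q) ≢ 1 for every prime q | φ(43), i.e. q ∈ {2, 3, 7}.
28^21 ≡ 42 (mod 43)  [q = 2: ≢ 1 ✓]
28^14 ≡ 6 (mod 43)  [q = 3: ≢ 1 ✓]
28^6 ≡ 11 (mod 43)  [q = 7: ≢ 1 ✓]
Every test exponent gives a nontrivial residue, hence 28 generates the full group.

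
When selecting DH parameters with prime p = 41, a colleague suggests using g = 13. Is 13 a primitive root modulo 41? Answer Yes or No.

Yes

φ(41) = 41 − 1 = 40 = 2^3 · 5.
13 is a primitive root mod 41 iff 13^(φ(41)/q) ≢ 1 for every prime q | φ(41), i.e. q ∈ {2, 5}.
13^20 ≡ 40 (mod 41)  [q = 2: ≢ 1 ✓]
13^8 ≡ 10 (mod 41)  [q = 5: ≢ 1 ✓]
All checks pass, so 13 has order 40 and is a primitive root modulo 41.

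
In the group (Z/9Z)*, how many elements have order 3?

φ(9) = φ(3^2) = 3·(3−1) = 6 = 2 · 3.
In a cyclic group of order 6, there are φ(d) elements of order d for each divisor d of 6, and zero for non-divisors.
3 | 6, and φ(3) = 3 − 1 = 2.

2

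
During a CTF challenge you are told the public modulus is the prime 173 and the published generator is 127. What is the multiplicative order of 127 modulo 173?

172

ord(127) | φ(173) = 173 − 1 = 172 = 2^2 · 43.
Divisors of 172: 1, 2, 4, 43, 86, 172.
Compute 127^d (mod 173) for the divisors d until we hit 1:
127^1 ≡ 127 (mod 173)
127^2 ≡ 40 (mod 173)
127^4 ≡ 43 (mod 173)
127^43 ≡ 93 (mod 173)
127^86 ≡ 172 (mod 173)
127^172 ≡ 1 (mod 173) ✓
Therefore the multiplicative order of 127 modulo 173 is 172.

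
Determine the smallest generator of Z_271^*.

φ(271) = 271 − 1 = 270 = 2 · 3^3 · 5.
Test candidates g = 2, 3, … against the prime factors q ∈ {2, 3, 5} of φ(271): g is a generator iff g^(270/q) ≢ 1 for every such q.
g = 2: 2^135 ≡ 1 — hits 1, so not a primitive root.
g = 3: 3^135 ≡ 270; 3^90 ≡ 1 — hits 1, so not a primitive root.
g = 4: 4^135 ≡ 1 — hits 1, so not a primitive root.
g = 5: 5^135 ≡ 1 — hits 1, so not a primitive root.
g = 6: 6^135 ≡ 270; 6^90 ≡ 242; 6^54 ≡ 10 — none is 1, so 6 is a primitive root.
The smallest primitive root modulo 271 is 6.

6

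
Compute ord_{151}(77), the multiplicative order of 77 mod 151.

150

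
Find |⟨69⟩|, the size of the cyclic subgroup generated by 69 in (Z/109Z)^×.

108

Since 69 ∈ (Z/109Z)^×, its order divides φ(109) = 109 − 1 = 108 = 2^2 · 3^3.
Divisors of 108: 1, 2, 3, 4, 6, 9, 12, 18, 27, 36, 54, 108.
Evaluate successive powers at the divisors of 108:
69^1 ≡ 69
69^2 ≡ 74
69^3 ≡ 92
69^4 ≡ 26
69^6 ≡ 71
69^9 ≡ 101
69^12 ≡ 27
69^18 ≡ 64
69^27 ≡ 33
69^36 ≡ 63
69^54 ≡ 108
69^108 ≡ 1
So ord_109(69) = 108.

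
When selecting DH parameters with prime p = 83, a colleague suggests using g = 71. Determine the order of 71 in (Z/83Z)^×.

ord(71) | φ(83) = 83 − 1 = 82 = 2 · 41.
Divisors of 82: 1, 2, 41, 82.
Check 71^d mod 83 for each divisor in increasing order:
71^1 ≡ 71
71^2 ≡ 61
71^41 ≡ 82
71^82 ≡ 1
So ord_83(71) = 82.

82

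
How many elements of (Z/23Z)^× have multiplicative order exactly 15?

φ(23) = 23 − 1 = 22 = 2 · 11.
(Z/23Z)^× is cyclic (|G| = 22); a cyclic group of order m has exactly φ(d) elements of each order d | m, and none otherwise.
Since 15 ∤ 22, the count is 0.

0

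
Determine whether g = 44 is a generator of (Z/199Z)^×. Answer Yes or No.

Yes

φ(199) = 199 − 1 = 198 = 2 · 3^2 · 11.
Test 44^(198/q) mod 199 for each prime factor q of 198:
44^99 ≡ 198 (mod 199)  [q = 2: ≢ 1 ✓]
44^66 ≡ 92 (mod 199)  [q = 3: ≢ 1 ✓]
44^18 ≡ 188 (mod 199)  [q = 11: ≢ 1 ✓]
All checks pass, so 44 has order 198 and is a primitive root modulo 199.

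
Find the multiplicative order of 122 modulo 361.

114

The order of 122 must divide φ(361) = φ(19^2) = 19·(19−1) = 342 = 2 · 3^2 · 19.
Divisors of 342: 1, 2, 3, 6, 9, 18, 19, 38, 57, 114, 171, 342.
Test each divisor d:
122^1 ≡ 122 (mod 361)
122^2 ≡ 83 (mod 361)
122^3 ≡ 18 (mod 361)
122^6 ≡ 324 (mod 361)
122^9 ≡ 56 (mod 361)
122^18 ≡ 248 (mod 361)
122^19 ≡ 293 (mod 361)
122^38 ≡ 292 (mod 361)
122^57 ≡ 360 (mod 361)
122^114 ≡ 1 (mod 361) ✓
Hence ord(122) = 114.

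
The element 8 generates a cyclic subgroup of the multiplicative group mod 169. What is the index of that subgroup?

3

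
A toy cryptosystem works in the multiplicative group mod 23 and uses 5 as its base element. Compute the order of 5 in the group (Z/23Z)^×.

Since 5 ∈ (Z/23Z)^×, its order divides φ(23) = 23 − 1 = 22 = 2 · 11.
Divisors of 22: 1, 2, 11, 22.
Check 5^d mod 23 for each divisor in increasing order:
5^1 ≡ 5 (mod 23)
5^2 ≡ 2 (mod 23)
5^11 ≡ 22 (mod 23)
5^22 ≡ 1 (mod 23) ✓
So ord_23(5) = 22.

22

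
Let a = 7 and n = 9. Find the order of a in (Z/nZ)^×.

3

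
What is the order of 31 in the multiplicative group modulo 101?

25

The order of 31 must divide φ(101) = 101 − 1 = 100 = 2^2 · 5^2.
Divisors of 100: 1, 2, 4, 5, 10, 20, 25, 50, 100.
Compute 31^d (mod 101) for the divisors d until we hit 1:
31^1 ≡ 31
31^2 ≡ 52
31^4 ≡ 78
31^5 ≡ 95
31^10 ≡ 36
31^20 ≡ 84
31^25 ≡ 1
Hence ord(31) = 25.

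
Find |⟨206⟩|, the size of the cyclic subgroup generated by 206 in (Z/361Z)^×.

171

By Lagrange's theorem, ord_361(206) divides φ(361) = φ(19^2) = 19·(19−1) = 342 = 2 · 3^2 · 19.
Divisors of 342: 1, 2, 3, 6, 9, 18, 19, 38, 57, 114, 171, 342.
Evaluate successive powers at the divisors of 342:
206^1 ≡ 206
206^2 ≡ 199
206^3 ≡ 201
206^6 ≡ 330
206^9 ≡ 267
206^18 ≡ 172
206^19 ≡ 54
206^38 ≡ 28
206^57 ≡ 68
206^114 ≡ 292
206^171 ≡ 1
Hence ord(206) = 171.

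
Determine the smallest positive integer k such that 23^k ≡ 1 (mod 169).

By Lagrange's theorem, ord_169(23) divides φ(169) = φ(13^2) = 13·(13−1) = 156 = 2^2 · 3 · 13.
Divisors of 156: 1, 2, 3, 4, 6, 12, 13, 26, 39, 52, 78, 156.
Check 23^d mod 169 for each divisor in increasing order:
23^1 ≡ 23 (mod 169)
23^2 ≡ 22 (mod 169)
23^3 ≡ 168 (mod 169)
23^4 ≡ 146 (mod 169)
23^6 ≡ 1 (mod 169) ✓
Hence ord(23) = 6.

6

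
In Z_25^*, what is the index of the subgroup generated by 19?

2

The order of 19 must divide φ(25) = φ(5^2) = 5·(5−1) = 20 = 2^2 · 5.
Divisors of 20: 1, 2, 4, 5, 10, 20.
Test each divisor d:
19^1 ≡ 19 (mod 25)
19^2 ≡ 11 (mod 25)
19^4 ≡ 21 (mod 25)
19^5 ≡ 24 (mod 25)
19^10 ≡ 1 (mod 25) ✓
So ord_25(19) = 10, hence |⟨19⟩| = 10.
The index is φ(25) / ord(19) = 20 / 10 = 2.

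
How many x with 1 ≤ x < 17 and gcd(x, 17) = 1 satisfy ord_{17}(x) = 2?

φ(17) = 17 − 1 = 16 = 2^4.
(Z/17Z)^× is cyclic (|G| = 16); a cyclic group of order m has exactly φ(d) elements of each order d | m, and none otherwise.
2 | 16, and φ(2) = 2 − 1 = 1.

1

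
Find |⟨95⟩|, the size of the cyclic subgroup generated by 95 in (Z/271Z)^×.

The order of 95 must divide φ(271) = 271 − 1 = 270 = 2 · 3^3 · 5.
Divisors of 270: 1, 2, 3, 5, 6, 9, 10, 15, 18, 27, 30, 45, 54, 90, 135, 270.
Test each divisor d:
95^1 ≡ 95 (mod 271)
95^2 ≡ 82 (mod 271)
95^3 ≡ 202 (mod 271)
95^5 ≡ 33 (mod 271)
95^6 ≡ 154 (mod 271)
95^9 ≡ 214 (mod 271)
95^10 ≡ 5 (mod 271)
95^15 ≡ 165 (mod 271)
95^18 ≡ 268 (mod 271)
95^27 ≡ 171 (mod 271)
95^30 ≡ 125 (mod 271)
95^45 ≡ 29 (mod 271)
95^54 ≡ 244 (mod 271)
95^90 ≡ 28 (mod 271)
95^135 ≡ 270 (mod 271)
95^270 ≡ 1 (mod 271) ✓
The smallest such exponent is 270, so the order of 95 is 270.

270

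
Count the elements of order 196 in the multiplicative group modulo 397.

φ(397) = 397 − 1 = 396 = 2^2 · 3^2 · 11.
(Z/397Z)^× is cyclic (|G| = 396); a cyclic group of order m has exactly φ(d) elements of each order d | m, and none otherwise.
Here 396 is not a multiple of 196, so there are no elements of order 196.

0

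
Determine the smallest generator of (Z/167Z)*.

φ(167) = 167 − 1 = 166 = 2 · 83.
g is a primitive root iff g^(166/q) ≢ 1 (mod 167) for each prime q ∈ {2, 83}.
g = 2: 2^83 ≡ 1 — hits 1, so not a primitive root.
g = 3: 3^83 ≡ 1 — hits 1, so not a primitive root.
g = 4: 4^83 ≡ 1 — hits 1, so not a primitive root.
g = 5: 5^83 ≡ 166; 5^2 ≡ 25 — none is 1, so 5 is a primitive root.
The smallest primitive root modulo 167 is 5.

5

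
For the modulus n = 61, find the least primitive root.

2

φ(61) = 61 − 1 = 60 = 2^2 · 3 · 5.
g is a primitive root iff g^(60/q) ≢ 1 (mod 61) for each prime q ∈ {2, 3, 5}.
g = 2: 2^30 ≡ 60; 2^20 ≡ 47; 2^12 ≡ 9 — none is 1, so 2 is a primitive root.
Hence the least primitive root of 61 is 2.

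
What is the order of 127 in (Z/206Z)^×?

By Lagrange's theorem, ord_206(127) divides φ(206) = φ(2)·φ(103) = 1·102 = 102 = 2 · 3 · 17.
Divisors of 102: 1, 2, 3, 6, 17, 34, 51, 102.
Check 127^d mod 206 for each divisor in increasing order:
127^1 ≡ 127
127^2 ≡ 61
127^3 ≡ 125
127^6 ≡ 175
127^17 ≡ 205
127^34 ≡ 1
So ord_206(127) = 34.

34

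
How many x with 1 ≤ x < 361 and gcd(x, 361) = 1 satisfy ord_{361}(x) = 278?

φ(361) = φ(19^2) = 19·(19−1) = 342 = 2 · 3^2 · 19.
(Z/361Z)^× is cyclic (|G| = 342); a cyclic group of order m has exactly φ(d) elements of each order d | m, and none otherwise.
Here 342 is not a multiple of 278, so there are no elements of order 278.

0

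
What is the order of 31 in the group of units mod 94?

46

By Lagrange's theorem, ord_94(31) divides φ(94) = φ(2)·φ(47) = 1·46 = 46 = 2 · 23.
Divisors of 46: 1, 2, 23, 46.
Compute 31^d (mod 94) for the divisors d until we hit 1:
31^1 ≡ 31 (mod 94)
31^2 ≡ 21 (mod 94)
31^23 ≡ 93 (mod 94)
31^46 ≡ 1 (mod 94) ✓
The smallest such exponent is 46, so the order of 31 is 46.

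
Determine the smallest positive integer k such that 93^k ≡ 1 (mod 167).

The order of 93 must divide φ(167) = 167 − 1 = 166 = 2 · 83.
Divisors of 166: 1, 2, 83, 166.
Evaluate successive powers at the divisors of 166:
93^1 ≡ 93 (mod 167)
93^2 ≡ 132 (mod 167)
93^83 ≡ 1 (mod 167) ✓
Therefore the multiplicative order of 93 modulo 167 is 83.

83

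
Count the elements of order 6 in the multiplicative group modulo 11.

0

φ(11) = 11 − 1 = 10 = 2 · 5.
In a cyclic group of order 10, there are φ(d) elements of order d for each divisor d of 10, and zero for non-divisors.
Here 10 is not a multiple of 6, so there are no elements of order 6.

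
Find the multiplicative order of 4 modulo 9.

3

Since 4 ∈ (Z/9Z)^×, its order divides φ(9) = φ(3^2) = 3·(3−1) = 6 = 2 · 3.
Divisors of 6: 1, 2, 3, 6.
Evaluate successive powers at the divisors of 6:
4^1 ≡ 4 (mod 9)
4^2 ≡ 7 (mod 9)
4^3 ≡ 1 (mod 9) ✓
Hence ord(4) = 3.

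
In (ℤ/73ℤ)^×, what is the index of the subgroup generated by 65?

Since 65 ∈ (Z/73Z)^×, its order divides φ(73) = 73 − 1 = 72 = 2^3 · 3^2.
Divisors of 72: 1, 2, 3, 4, 6, 8, 9, 12, 18, 24, 36, 72.
Test each divisor d:
65^1 ≡ 65 (mod 73)
65^2 ≡ 64 (mod 73)
65^3 ≡ 72 (mod 73)
65^4 ≡ 8 (mod 73)
65^6 ≡ 1 (mod 73) ✓
So ord_73(65) = 6, hence |⟨65⟩| = 6.
[(Z/73Z)^× : ⟨65⟩] = 72/6 = 12.

12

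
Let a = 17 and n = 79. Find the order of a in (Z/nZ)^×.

26

Since 17 ∈ (Z/79Z)^×, its order divides φ(79) = 79 − 1 = 78 = 2 · 3 · 13.
Divisors of 78: 1, 2, 3, 6, 13, 26, 39, 78.
Check 17^d mod 79 for each divisor in increasing order:
17^1 ≡ 17 (mod 79)
17^2 ≡ 52 (mod 79)
17^3 ≡ 15 (mod 79)
17^6 ≡ 67 (mod 79)
17^13 ≡ 78 (mod 79)
17^26 ≡ 1 (mod 79) ✓
So ord_79(17) = 26.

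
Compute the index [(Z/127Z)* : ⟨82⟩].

The order of 82 must divide φ(127) = 127 − 1 = 126 = 2 · 3^2 · 7.
Divisors of 126: 1, 2, 3, 6, 7, 9, 14, 18, 21, 42, 63, 126.
Test each divisor d:
82^1 ≡ 82 (mod 127)
82^2 ≡ 120 (mod 127)
82^3 ≡ 61 (mod 127)
82^6 ≡ 38 (mod 127)
82^7 ≡ 68 (mod 127)
82^9 ≡ 32 (mod 127)
82^14 ≡ 52 (mod 127)
82^18 ≡ 8 (mod 127)
82^21 ≡ 107 (mod 127)
82^42 ≡ 19 (mod 127)
82^63 ≡ 1 (mod 127) ✓
Thus |⟨82⟩| = ord(82) = 63.
[(Z/127Z)^× : ⟨82⟩] = 126/63 = 2.

2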